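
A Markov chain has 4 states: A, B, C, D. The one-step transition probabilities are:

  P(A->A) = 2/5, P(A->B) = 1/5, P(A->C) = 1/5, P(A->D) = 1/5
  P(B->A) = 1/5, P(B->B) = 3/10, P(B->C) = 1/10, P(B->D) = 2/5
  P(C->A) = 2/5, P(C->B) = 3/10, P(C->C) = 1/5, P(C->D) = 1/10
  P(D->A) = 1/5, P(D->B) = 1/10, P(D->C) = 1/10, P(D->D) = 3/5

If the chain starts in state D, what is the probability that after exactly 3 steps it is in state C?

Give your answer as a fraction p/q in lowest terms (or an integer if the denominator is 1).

Answer: 139/1000

Derivation:
Computing P^3 by repeated multiplication:
P^1 =
  A: [2/5, 1/5, 1/5, 1/5]
  B: [1/5, 3/10, 1/10, 2/5]
  C: [2/5, 3/10, 1/5, 1/10]
  D: [1/5, 1/10, 1/10, 3/5]
P^2 =
  A: [8/25, 11/50, 4/25, 3/10]
  B: [13/50, 1/5, 13/100, 41/100]
  C: [8/25, 6/25, 4/25, 7/25]
  D: [13/50, 4/25, 13/100, 9/20]
P^3 =
  A: [37/125, 26/125, 37/250, 87/250]
  B: [139/500, 24/125, 139/1000, 391/1000]
  C: [37/125, 53/250, 37/250, 43/125]
  D: [139/500, 23/125, 139/1000, 399/1000]

(P^3)[D -> C] = 139/1000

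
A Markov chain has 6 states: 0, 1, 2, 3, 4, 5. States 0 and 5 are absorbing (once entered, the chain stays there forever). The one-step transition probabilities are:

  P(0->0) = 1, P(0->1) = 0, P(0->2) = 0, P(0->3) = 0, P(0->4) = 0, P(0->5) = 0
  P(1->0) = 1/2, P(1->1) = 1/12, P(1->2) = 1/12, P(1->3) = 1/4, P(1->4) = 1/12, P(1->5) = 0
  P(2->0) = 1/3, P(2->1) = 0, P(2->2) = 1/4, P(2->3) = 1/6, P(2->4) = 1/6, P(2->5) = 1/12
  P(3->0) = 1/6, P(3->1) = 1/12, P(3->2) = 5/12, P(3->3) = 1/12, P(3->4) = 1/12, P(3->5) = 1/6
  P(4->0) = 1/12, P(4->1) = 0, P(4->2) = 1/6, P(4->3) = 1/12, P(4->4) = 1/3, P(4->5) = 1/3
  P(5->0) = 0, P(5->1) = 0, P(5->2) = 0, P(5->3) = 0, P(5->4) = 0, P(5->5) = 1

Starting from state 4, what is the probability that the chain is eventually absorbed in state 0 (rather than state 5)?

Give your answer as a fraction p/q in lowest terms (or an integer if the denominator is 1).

Answer: 1241/3430

Derivation:
Let a_i = P(absorbed in 0 | start in state i).
Boundary conditions: a_0 = 1, a_5 = 0.
For each transient state i, a_i = sum_j P(i->j) * a_j:
  a_1 = 1/2*a_0 + 1/12*a_1 + 1/12*a_2 + 1/4*a_3 + 1/12*a_4 + 0*a_5
  a_2 = 1/3*a_0 + 0*a_1 + 1/4*a_2 + 1/6*a_3 + 1/6*a_4 + 1/12*a_5
  a_3 = 1/6*a_0 + 1/12*a_1 + 5/12*a_2 + 1/12*a_3 + 1/12*a_4 + 1/6*a_5
  a_4 = 1/12*a_0 + 0*a_1 + 1/6*a_2 + 1/12*a_3 + 1/3*a_4 + 1/3*a_5

Substituting a_0 = 1 and a_5 = 0, rearrange to (I - Q) a = r where r[i] = P(i -> 0):
  [11/12, -1/12, -1/4, -1/12] . (a_1, a_2, a_3, a_4) = 1/2
  [0, 3/4, -1/6, -1/6] . (a_1, a_2, a_3, a_4) = 1/3
  [-1/12, -5/12, 11/12, -1/12] . (a_1, a_2, a_3, a_4) = 1/6
  [0, -1/6, -1/12, 2/3] . (a_1, a_2, a_3, a_4) = 1/12

Solving yields:
  a_1 = 547/686
  a_2 = 1123/1715
  a_3 = 1003/1715
  a_4 = 1241/3430

Starting state is 4, so the absorption probability is a_4 = 1241/3430.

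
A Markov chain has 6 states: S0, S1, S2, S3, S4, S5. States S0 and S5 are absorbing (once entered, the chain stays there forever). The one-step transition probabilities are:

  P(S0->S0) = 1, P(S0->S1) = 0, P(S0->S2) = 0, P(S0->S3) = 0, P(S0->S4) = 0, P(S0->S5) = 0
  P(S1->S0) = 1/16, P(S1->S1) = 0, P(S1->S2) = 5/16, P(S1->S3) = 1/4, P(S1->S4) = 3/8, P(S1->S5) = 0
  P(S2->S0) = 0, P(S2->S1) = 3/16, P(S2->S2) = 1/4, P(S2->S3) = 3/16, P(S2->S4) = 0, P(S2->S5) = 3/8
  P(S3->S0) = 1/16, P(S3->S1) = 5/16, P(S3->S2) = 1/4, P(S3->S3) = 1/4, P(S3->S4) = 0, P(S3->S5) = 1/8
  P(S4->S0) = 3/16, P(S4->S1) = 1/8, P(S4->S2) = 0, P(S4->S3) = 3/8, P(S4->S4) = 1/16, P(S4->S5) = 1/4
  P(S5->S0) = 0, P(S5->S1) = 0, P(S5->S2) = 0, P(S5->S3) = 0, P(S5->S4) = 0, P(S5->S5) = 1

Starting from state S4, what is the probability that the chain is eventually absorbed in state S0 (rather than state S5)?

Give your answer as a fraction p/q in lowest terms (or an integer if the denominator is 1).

Let a_i = P(absorbed in S0 | start in state i).
Boundary conditions: a_S0 = 1, a_S5 = 0.
For each transient state i, a_i = sum_j P(i->j) * a_j:
  a_S1 = 1/16*a_S0 + 0*a_S1 + 5/16*a_S2 + 1/4*a_S3 + 3/8*a_S4 + 0*a_S5
  a_S2 = 0*a_S0 + 3/16*a_S1 + 1/4*a_S2 + 3/16*a_S3 + 0*a_S4 + 3/8*a_S5
  a_S3 = 1/16*a_S0 + 5/16*a_S1 + 1/4*a_S2 + 1/4*a_S3 + 0*a_S4 + 1/8*a_S5
  a_S4 = 3/16*a_S0 + 1/8*a_S1 + 0*a_S2 + 3/8*a_S3 + 1/16*a_S4 + 1/4*a_S5

Substituting a_S0 = 1 and a_S5 = 0, rearrange to (I - Q) a = r where r[i] = P(i -> S0):
  [1, -5/16, -1/4, -3/8] . (a_S1, a_S2, a_S3, a_S4) = 1/16
  [-3/16, 3/4, -3/16, 0] . (a_S1, a_S2, a_S3, a_S4) = 0
  [-5/16, -1/4, 3/4, 0] . (a_S1, a_S2, a_S3, a_S4) = 1/16
  [-1/8, 0, -3/8, 15/16] . (a_S1, a_S2, a_S3, a_S4) = 3/16

Solving yields:
  a_S1 = 637/2151
  a_S2 = 295/2151
  a_S3 = 181/717
  a_S4 = 2197/6453

Starting state is S4, so the absorption probability is a_S4 = 2197/6453.

Answer: 2197/6453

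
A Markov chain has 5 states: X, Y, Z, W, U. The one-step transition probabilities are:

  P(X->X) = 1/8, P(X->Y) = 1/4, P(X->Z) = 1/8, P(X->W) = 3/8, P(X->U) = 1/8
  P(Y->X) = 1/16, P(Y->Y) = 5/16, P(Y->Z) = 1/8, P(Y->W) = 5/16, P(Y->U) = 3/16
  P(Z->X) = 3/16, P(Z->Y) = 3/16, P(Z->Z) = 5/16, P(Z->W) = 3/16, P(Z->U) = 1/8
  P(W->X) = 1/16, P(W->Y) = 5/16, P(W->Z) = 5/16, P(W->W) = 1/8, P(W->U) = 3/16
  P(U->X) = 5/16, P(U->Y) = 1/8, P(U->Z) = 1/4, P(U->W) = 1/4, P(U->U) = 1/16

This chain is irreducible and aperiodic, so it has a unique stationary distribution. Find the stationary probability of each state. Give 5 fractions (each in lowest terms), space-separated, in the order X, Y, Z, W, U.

Answer: 9531/69821 17290/69821 16152/69821 16638/69821 10210/69821

Derivation:
The stationary distribution satisfies pi = pi * P, i.e.:
  pi_X = 1/8*pi_X + 1/16*pi_Y + 3/16*pi_Z + 1/16*pi_W + 5/16*pi_U
  pi_Y = 1/4*pi_X + 5/16*pi_Y + 3/16*pi_Z + 5/16*pi_W + 1/8*pi_U
  pi_Z = 1/8*pi_X + 1/8*pi_Y + 5/16*pi_Z + 5/16*pi_W + 1/4*pi_U
  pi_W = 3/8*pi_X + 5/16*pi_Y + 3/16*pi_Z + 1/8*pi_W + 1/4*pi_U
  pi_U = 1/8*pi_X + 3/16*pi_Y + 1/8*pi_Z + 3/16*pi_W + 1/16*pi_U
with normalization: pi_X + pi_Y + pi_Z + pi_W + pi_U = 1.

Using the first 4 balance equations plus normalization, the linear system A*pi = b is:
  [-7/8, 1/16, 3/16, 1/16, 5/16] . pi = 0
  [1/4, -11/16, 3/16, 5/16, 1/8] . pi = 0
  [1/8, 1/8, -11/16, 5/16, 1/4] . pi = 0
  [3/8, 5/16, 3/16, -7/8, 1/4] . pi = 0
  [1, 1, 1, 1, 1] . pi = 1

Solving yields:
  pi_X = 9531/69821
  pi_Y = 17290/69821
  pi_Z = 16152/69821
  pi_W = 16638/69821
  pi_U = 10210/69821

Verification (pi * P):
  9531/69821*1/8 + 17290/69821*1/16 + 16152/69821*3/16 + 16638/69821*1/16 + 10210/69821*5/16 = 9531/69821 = pi_X  (ok)
  9531/69821*1/4 + 17290/69821*5/16 + 16152/69821*3/16 + 16638/69821*5/16 + 10210/69821*1/8 = 17290/69821 = pi_Y  (ok)
  9531/69821*1/8 + 17290/69821*1/8 + 16152/69821*5/16 + 16638/69821*5/16 + 10210/69821*1/4 = 16152/69821 = pi_Z  (ok)
  9531/69821*3/8 + 17290/69821*5/16 + 16152/69821*3/16 + 16638/69821*1/8 + 10210/69821*1/4 = 16638/69821 = pi_W  (ok)
  9531/69821*1/8 + 17290/69821*3/16 + 16152/69821*1/8 + 16638/69821*3/16 + 10210/69821*1/16 = 10210/69821 = pi_U  (ok)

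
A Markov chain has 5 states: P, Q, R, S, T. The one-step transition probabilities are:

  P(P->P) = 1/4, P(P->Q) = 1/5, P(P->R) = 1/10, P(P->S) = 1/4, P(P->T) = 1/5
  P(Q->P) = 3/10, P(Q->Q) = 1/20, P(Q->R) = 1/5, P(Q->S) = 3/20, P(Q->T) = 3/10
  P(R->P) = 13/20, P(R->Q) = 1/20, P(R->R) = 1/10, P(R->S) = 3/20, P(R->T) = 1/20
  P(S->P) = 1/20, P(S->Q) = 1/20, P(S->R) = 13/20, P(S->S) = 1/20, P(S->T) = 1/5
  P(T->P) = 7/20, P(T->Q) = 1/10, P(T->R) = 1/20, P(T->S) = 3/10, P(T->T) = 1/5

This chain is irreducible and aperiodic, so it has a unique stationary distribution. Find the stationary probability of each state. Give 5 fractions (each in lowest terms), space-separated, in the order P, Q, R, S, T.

Answer: 73358/230849 24621/230849 47566/230849 43807/230849 41497/230849

Derivation:
The stationary distribution satisfies pi = pi * P, i.e.:
  pi_P = 1/4*pi_P + 3/10*pi_Q + 13/20*pi_R + 1/20*pi_S + 7/20*pi_T
  pi_Q = 1/5*pi_P + 1/20*pi_Q + 1/20*pi_R + 1/20*pi_S + 1/10*pi_T
  pi_R = 1/10*pi_P + 1/5*pi_Q + 1/10*pi_R + 13/20*pi_S + 1/20*pi_T
  pi_S = 1/4*pi_P + 3/20*pi_Q + 3/20*pi_R + 1/20*pi_S + 3/10*pi_T
  pi_T = 1/5*pi_P + 3/10*pi_Q + 1/20*pi_R + 1/5*pi_S + 1/5*pi_T
with normalization: pi_P + pi_Q + pi_R + pi_S + pi_T = 1.

Using the first 4 balance equations plus normalization, the linear system A*pi = b is:
  [-3/4, 3/10, 13/20, 1/20, 7/20] . pi = 0
  [1/5, -19/20, 1/20, 1/20, 1/10] . pi = 0
  [1/10, 1/5, -9/10, 13/20, 1/20] . pi = 0
  [1/4, 3/20, 3/20, -19/20, 3/10] . pi = 0
  [1, 1, 1, 1, 1] . pi = 1

Solving yields:
  pi_P = 73358/230849
  pi_Q = 24621/230849
  pi_R = 47566/230849
  pi_S = 43807/230849
  pi_T = 41497/230849

Verification (pi * P):
  73358/230849*1/4 + 24621/230849*3/10 + 47566/230849*13/20 + 43807/230849*1/20 + 41497/230849*7/20 = 73358/230849 = pi_P  (ok)
  73358/230849*1/5 + 24621/230849*1/20 + 47566/230849*1/20 + 43807/230849*1/20 + 41497/230849*1/10 = 24621/230849 = pi_Q  (ok)
  73358/230849*1/10 + 24621/230849*1/5 + 47566/230849*1/10 + 43807/230849*13/20 + 41497/230849*1/20 = 47566/230849 = pi_R  (ok)
  73358/230849*1/4 + 24621/230849*3/20 + 47566/230849*3/20 + 43807/230849*1/20 + 41497/230849*3/10 = 43807/230849 = pi_S  (ok)
  73358/230849*1/5 + 24621/230849*3/10 + 47566/230849*1/20 + 43807/230849*1/5 + 41497/230849*1/5 = 41497/230849 = pi_T  (ok)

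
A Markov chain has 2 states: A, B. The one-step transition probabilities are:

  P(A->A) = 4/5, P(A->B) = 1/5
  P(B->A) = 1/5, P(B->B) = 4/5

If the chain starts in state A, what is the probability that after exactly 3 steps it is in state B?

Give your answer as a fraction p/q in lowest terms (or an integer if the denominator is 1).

Answer: 49/125

Derivation:
Computing P^3 by repeated multiplication:
P^1 =
  A: [4/5, 1/5]
  B: [1/5, 4/5]
P^2 =
  A: [17/25, 8/25]
  B: [8/25, 17/25]
P^3 =
  A: [76/125, 49/125]
  B: [49/125, 76/125]

(P^3)[A -> B] = 49/125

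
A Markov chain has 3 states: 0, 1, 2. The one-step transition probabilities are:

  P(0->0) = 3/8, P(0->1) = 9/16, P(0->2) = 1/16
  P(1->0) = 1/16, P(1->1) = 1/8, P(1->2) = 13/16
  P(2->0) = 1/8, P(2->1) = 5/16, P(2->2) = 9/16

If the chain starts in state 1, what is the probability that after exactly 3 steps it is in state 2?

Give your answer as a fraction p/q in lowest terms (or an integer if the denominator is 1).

Computing P^3 by repeated multiplication:
P^1 =
  0: [3/8, 9/16, 1/16]
  1: [1/16, 1/8, 13/16]
  2: [1/8, 5/16, 9/16]
P^2 =
  0: [47/256, 77/256, 33/64]
  1: [17/128, 39/128, 9/16]
  2: [35/256, 73/256, 37/64]
P^3 =
  0: [623/4096, 1237/4096, 559/1024]
  1: [285/2048, 591/2048, 293/512]
  2: [579/4096, 1201/4096, 579/1024]

(P^3)[1 -> 2] = 293/512

Answer: 293/512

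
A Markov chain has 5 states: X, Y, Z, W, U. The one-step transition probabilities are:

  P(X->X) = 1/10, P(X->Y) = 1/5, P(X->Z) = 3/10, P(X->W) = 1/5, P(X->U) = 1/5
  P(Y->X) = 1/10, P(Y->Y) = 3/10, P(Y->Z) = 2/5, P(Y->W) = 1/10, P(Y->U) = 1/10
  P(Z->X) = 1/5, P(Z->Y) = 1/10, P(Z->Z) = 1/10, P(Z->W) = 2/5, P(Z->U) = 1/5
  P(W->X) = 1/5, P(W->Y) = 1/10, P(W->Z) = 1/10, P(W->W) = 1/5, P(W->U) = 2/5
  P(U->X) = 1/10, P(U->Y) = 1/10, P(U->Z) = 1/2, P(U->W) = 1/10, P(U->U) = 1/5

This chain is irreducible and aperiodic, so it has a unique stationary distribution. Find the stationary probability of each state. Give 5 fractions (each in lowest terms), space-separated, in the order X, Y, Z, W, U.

The stationary distribution satisfies pi = pi * P, i.e.:
  pi_X = 1/10*pi_X + 1/10*pi_Y + 1/5*pi_Z + 1/5*pi_W + 1/10*pi_U
  pi_Y = 1/5*pi_X + 3/10*pi_Y + 1/10*pi_Z + 1/10*pi_W + 1/10*pi_U
  pi_Z = 3/10*pi_X + 2/5*pi_Y + 1/10*pi_Z + 1/10*pi_W + 1/2*pi_U
  pi_W = 1/5*pi_X + 1/10*pi_Y + 2/5*pi_Z + 1/5*pi_W + 1/10*pi_U
  pi_U = 1/5*pi_X + 1/10*pi_Y + 1/5*pi_Z + 2/5*pi_W + 1/5*pi_U
with normalization: pi_X + pi_Y + pi_Z + pi_W + pi_U = 1.

Using the first 4 balance equations plus normalization, the linear system A*pi = b is:
  [-9/10, 1/10, 1/5, 1/5, 1/10] . pi = 0
  [1/5, -7/10, 1/10, 1/10, 1/10] . pi = 0
  [3/10, 2/5, -9/10, 1/10, 1/2] . pi = 0
  [1/5, 1/10, 2/5, -4/5, 1/10] . pi = 0
  [1, 1, 1, 1, 1] . pi = 1

Solving yields:
  pi_X = 413/2791
  pi_Y = 801/5582
  pi_Z = 2949/11164
  pi_W = 2407/11164
  pi_U = 1277/5582

Verification (pi * P):
  413/2791*1/10 + 801/5582*1/10 + 2949/11164*1/5 + 2407/11164*1/5 + 1277/5582*1/10 = 413/2791 = pi_X  (ok)
  413/2791*1/5 + 801/5582*3/10 + 2949/11164*1/10 + 2407/11164*1/10 + 1277/5582*1/10 = 801/5582 = pi_Y  (ok)
  413/2791*3/10 + 801/5582*2/5 + 2949/11164*1/10 + 2407/11164*1/10 + 1277/5582*1/2 = 2949/11164 = pi_Z  (ok)
  413/2791*1/5 + 801/5582*1/10 + 2949/11164*2/5 + 2407/11164*1/5 + 1277/5582*1/10 = 2407/11164 = pi_W  (ok)
  413/2791*1/5 + 801/5582*1/10 + 2949/11164*1/5 + 2407/11164*2/5 + 1277/5582*1/5 = 1277/5582 = pi_U  (ok)

Answer: 413/2791 801/5582 2949/11164 2407/11164 1277/5582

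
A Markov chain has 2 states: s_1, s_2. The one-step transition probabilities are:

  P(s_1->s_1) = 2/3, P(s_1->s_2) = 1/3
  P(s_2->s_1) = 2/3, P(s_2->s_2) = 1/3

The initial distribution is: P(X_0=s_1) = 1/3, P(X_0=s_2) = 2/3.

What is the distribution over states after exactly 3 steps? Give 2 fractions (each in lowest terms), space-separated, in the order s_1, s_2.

Answer: 2/3 1/3

Derivation:
Propagating the distribution step by step (d_{t+1} = d_t * P):
d_0 = (s_1=1/3, s_2=2/3)
  d_1[s_1] = 1/3*2/3 + 2/3*2/3 = 2/3
  d_1[s_2] = 1/3*1/3 + 2/3*1/3 = 1/3
d_1 = (s_1=2/3, s_2=1/3)
  d_2[s_1] = 2/3*2/3 + 1/3*2/3 = 2/3
  d_2[s_2] = 2/3*1/3 + 1/3*1/3 = 1/3
d_2 = (s_1=2/3, s_2=1/3)
  d_3[s_1] = 2/3*2/3 + 1/3*2/3 = 2/3
  d_3[s_2] = 2/3*1/3 + 1/3*1/3 = 1/3
d_3 = (s_1=2/3, s_2=1/3)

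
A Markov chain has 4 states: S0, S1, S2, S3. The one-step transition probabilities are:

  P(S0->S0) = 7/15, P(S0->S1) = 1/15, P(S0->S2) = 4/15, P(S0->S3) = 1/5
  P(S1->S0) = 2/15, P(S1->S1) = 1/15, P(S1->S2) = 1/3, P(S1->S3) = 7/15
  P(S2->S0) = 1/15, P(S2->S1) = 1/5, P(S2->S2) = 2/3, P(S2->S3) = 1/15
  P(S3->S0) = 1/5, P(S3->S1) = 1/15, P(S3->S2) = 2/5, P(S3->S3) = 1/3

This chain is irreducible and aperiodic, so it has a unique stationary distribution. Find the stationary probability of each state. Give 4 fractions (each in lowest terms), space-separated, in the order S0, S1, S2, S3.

The stationary distribution satisfies pi = pi * P, i.e.:
  pi_S0 = 7/15*pi_S0 + 2/15*pi_S1 + 1/15*pi_S2 + 1/5*pi_S3
  pi_S1 = 1/15*pi_S0 + 1/15*pi_S1 + 1/5*pi_S2 + 1/15*pi_S3
  pi_S2 = 4/15*pi_S0 + 1/3*pi_S1 + 2/3*pi_S2 + 2/5*pi_S3
  pi_S3 = 1/5*pi_S0 + 7/15*pi_S1 + 1/15*pi_S2 + 1/3*pi_S3
with normalization: pi_S0 + pi_S1 + pi_S2 + pi_S3 = 1.

Using the first 3 balance equations plus normalization, the linear system A*pi = b is:
  [-8/15, 2/15, 1/15, 1/5] . pi = 0
  [1/15, -14/15, 1/5, 1/15] . pi = 0
  [4/15, 1/3, -1/3, 2/5] . pi = 0
  [1, 1, 1, 1] . pi = 1

Solving yields:
  pi_S0 = 100/591
  pi_S1 = 79/591
  pi_S2 = 99/197
  pi_S3 = 115/591

Verification (pi * P):
  100/591*7/15 + 79/591*2/15 + 99/197*1/15 + 115/591*1/5 = 100/591 = pi_S0  (ok)
  100/591*1/15 + 79/591*1/15 + 99/197*1/5 + 115/591*1/15 = 79/591 = pi_S1  (ok)
  100/591*4/15 + 79/591*1/3 + 99/197*2/3 + 115/591*2/5 = 99/197 = pi_S2  (ok)
  100/591*1/5 + 79/591*7/15 + 99/197*1/15 + 115/591*1/3 = 115/591 = pi_S3  (ok)

Answer: 100/591 79/591 99/197 115/591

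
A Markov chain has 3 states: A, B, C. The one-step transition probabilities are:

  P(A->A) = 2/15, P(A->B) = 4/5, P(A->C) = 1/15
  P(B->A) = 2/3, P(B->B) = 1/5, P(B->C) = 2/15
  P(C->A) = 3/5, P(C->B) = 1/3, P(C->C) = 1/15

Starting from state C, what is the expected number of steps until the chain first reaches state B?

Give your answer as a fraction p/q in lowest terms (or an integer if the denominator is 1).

Answer: 330/173

Derivation:
Let h_i = expected steps to first reach B from state i.
Boundary: h_B = 0.
First-step equations for the other states:
  h_A = 1 + 2/15*h_A + 4/5*h_B + 1/15*h_C
  h_C = 1 + 3/5*h_A + 1/3*h_B + 1/15*h_C

Substituting h_B = 0 and rearranging gives the linear system (I - Q) h = 1:
  [13/15, -1/15] . (h_A, h_C) = 1
  [-3/5, 14/15] . (h_A, h_C) = 1

Solving yields:
  h_A = 225/173
  h_C = 330/173

Starting state is C, so the expected hitting time is h_C = 330/173.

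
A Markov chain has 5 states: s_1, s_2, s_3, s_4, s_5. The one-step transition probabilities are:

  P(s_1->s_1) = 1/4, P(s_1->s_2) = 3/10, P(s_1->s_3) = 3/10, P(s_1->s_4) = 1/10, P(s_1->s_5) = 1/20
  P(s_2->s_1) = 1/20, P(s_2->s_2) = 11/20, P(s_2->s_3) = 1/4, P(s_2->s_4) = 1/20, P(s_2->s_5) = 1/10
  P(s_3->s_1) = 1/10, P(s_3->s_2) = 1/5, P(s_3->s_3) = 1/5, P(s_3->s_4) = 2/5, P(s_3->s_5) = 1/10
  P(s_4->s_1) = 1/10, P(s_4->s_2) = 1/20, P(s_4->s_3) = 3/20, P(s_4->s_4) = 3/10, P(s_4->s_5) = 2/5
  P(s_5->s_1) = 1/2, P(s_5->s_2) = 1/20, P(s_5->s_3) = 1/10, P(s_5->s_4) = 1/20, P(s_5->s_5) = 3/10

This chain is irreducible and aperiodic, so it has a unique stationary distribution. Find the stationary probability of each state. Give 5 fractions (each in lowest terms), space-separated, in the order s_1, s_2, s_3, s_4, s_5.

The stationary distribution satisfies pi = pi * P, i.e.:
  pi_s_1 = 1/4*pi_s_1 + 1/20*pi_s_2 + 1/10*pi_s_3 + 1/10*pi_s_4 + 1/2*pi_s_5
  pi_s_2 = 3/10*pi_s_1 + 11/20*pi_s_2 + 1/5*pi_s_3 + 1/20*pi_s_4 + 1/20*pi_s_5
  pi_s_3 = 3/10*pi_s_1 + 1/4*pi_s_2 + 1/5*pi_s_3 + 3/20*pi_s_4 + 1/10*pi_s_5
  pi_s_4 = 1/10*pi_s_1 + 1/20*pi_s_2 + 2/5*pi_s_3 + 3/10*pi_s_4 + 1/20*pi_s_5
  pi_s_5 = 1/20*pi_s_1 + 1/10*pi_s_2 + 1/10*pi_s_3 + 2/5*pi_s_4 + 3/10*pi_s_5
with normalization: pi_s_1 + pi_s_2 + pi_s_3 + pi_s_4 + pi_s_5 = 1.

Using the first 4 balance equations plus normalization, the linear system A*pi = b is:
  [-3/4, 1/20, 1/10, 1/10, 1/2] . pi = 0
  [3/10, -9/20, 1/5, 1/20, 1/20] . pi = 0
  [3/10, 1/4, -4/5, 3/20, 1/10] . pi = 0
  [1/10, 1/20, 2/5, -7/10, 1/20] . pi = 0
  [1, 1, 1, 1, 1] . pi = 1

Solving yields:
  pi_s_1 = 3250/17397
  pi_s_2 = 22168/86985
  pi_s_3 = 3563/17397
  pi_s_4 = 15196/86985
  pi_s_5 = 15556/86985

Verification (pi * P):
  3250/17397*1/4 + 22168/86985*1/20 + 3563/17397*1/10 + 15196/86985*1/10 + 15556/86985*1/2 = 3250/17397 = pi_s_1  (ok)
  3250/17397*3/10 + 22168/86985*11/20 + 3563/17397*1/5 + 15196/86985*1/20 + 15556/86985*1/20 = 22168/86985 = pi_s_2  (ok)
  3250/17397*3/10 + 22168/86985*1/4 + 3563/17397*1/5 + 15196/86985*3/20 + 15556/86985*1/10 = 3563/17397 = pi_s_3  (ok)
  3250/17397*1/10 + 22168/86985*1/20 + 3563/17397*2/5 + 15196/86985*3/10 + 15556/86985*1/20 = 15196/86985 = pi_s_4  (ok)
  3250/17397*1/20 + 22168/86985*1/10 + 3563/17397*1/10 + 15196/86985*2/5 + 15556/86985*3/10 = 15556/86985 = pi_s_5  (ok)

Answer: 3250/17397 22168/86985 3563/17397 15196/86985 15556/86985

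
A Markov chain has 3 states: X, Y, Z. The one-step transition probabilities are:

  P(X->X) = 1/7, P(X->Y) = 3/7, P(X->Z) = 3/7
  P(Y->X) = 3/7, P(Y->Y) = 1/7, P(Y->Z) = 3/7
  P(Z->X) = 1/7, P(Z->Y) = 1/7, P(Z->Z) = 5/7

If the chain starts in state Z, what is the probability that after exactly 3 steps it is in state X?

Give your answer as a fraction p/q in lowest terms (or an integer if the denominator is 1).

Answer: 67/343

Derivation:
Computing P^3 by repeated multiplication:
P^1 =
  X: [1/7, 3/7, 3/7]
  Y: [3/7, 1/7, 3/7]
  Z: [1/7, 1/7, 5/7]
P^2 =
  X: [13/49, 9/49, 27/49]
  Y: [9/49, 13/49, 27/49]
  Z: [9/49, 9/49, 31/49]
P^3 =
  X: [67/343, 75/343, 201/343]
  Y: [75/343, 67/343, 201/343]
  Z: [67/343, 67/343, 209/343]

(P^3)[Z -> X] = 67/343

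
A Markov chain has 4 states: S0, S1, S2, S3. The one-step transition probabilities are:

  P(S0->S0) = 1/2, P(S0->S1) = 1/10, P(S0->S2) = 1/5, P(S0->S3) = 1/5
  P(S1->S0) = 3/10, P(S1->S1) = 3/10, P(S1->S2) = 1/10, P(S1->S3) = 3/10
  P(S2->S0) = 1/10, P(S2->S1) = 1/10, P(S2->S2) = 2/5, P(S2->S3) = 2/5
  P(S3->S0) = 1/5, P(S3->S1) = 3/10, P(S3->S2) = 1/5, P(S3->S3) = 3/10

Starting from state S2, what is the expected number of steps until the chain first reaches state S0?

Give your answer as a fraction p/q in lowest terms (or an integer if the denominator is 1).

Answer: 300/53

Derivation:
Let h_i = expected steps to first reach S0 from state i.
Boundary: h_S0 = 0.
First-step equations for the other states:
  h_S1 = 1 + 3/10*h_S0 + 3/10*h_S1 + 1/10*h_S2 + 3/10*h_S3
  h_S2 = 1 + 1/10*h_S0 + 1/10*h_S1 + 2/5*h_S2 + 2/5*h_S3
  h_S3 = 1 + 1/5*h_S0 + 3/10*h_S1 + 1/5*h_S2 + 3/10*h_S3

Substituting h_S0 = 0 and rearranging gives the linear system (I - Q) h = 1:
  [7/10, -1/10, -3/10] . (h_S1, h_S2, h_S3) = 1
  [-1/10, 3/5, -2/5] . (h_S1, h_S2, h_S3) = 1
  [-3/10, -1/5, 7/10] . (h_S1, h_S2, h_S3) = 1

Solving yields:
  h_S1 = 230/53
  h_S2 = 300/53
  h_S3 = 260/53

Starting state is S2, so the expected hitting time is h_S2 = 300/53.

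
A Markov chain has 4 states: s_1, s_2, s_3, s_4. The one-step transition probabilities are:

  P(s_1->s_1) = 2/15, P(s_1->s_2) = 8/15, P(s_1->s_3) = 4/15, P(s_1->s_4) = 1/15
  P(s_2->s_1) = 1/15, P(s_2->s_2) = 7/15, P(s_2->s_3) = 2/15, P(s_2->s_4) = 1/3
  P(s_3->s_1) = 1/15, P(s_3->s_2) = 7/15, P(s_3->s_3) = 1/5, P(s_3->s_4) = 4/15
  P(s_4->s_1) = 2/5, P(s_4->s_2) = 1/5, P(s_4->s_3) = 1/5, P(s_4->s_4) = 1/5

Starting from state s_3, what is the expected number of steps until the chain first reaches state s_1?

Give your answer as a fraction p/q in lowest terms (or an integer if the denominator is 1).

Let h_i = expected steps to first reach s_1 from state i.
Boundary: h_s_1 = 0.
First-step equations for the other states:
  h_s_2 = 1 + 1/15*h_s_1 + 7/15*h_s_2 + 2/15*h_s_3 + 1/3*h_s_4
  h_s_3 = 1 + 1/15*h_s_1 + 7/15*h_s_2 + 1/5*h_s_3 + 4/15*h_s_4
  h_s_4 = 1 + 2/5*h_s_1 + 1/5*h_s_2 + 1/5*h_s_3 + 1/5*h_s_4

Substituting h_s_1 = 0 and rearranging gives the linear system (I - Q) h = 1:
  [8/15, -2/15, -1/3] . (h_s_2, h_s_3, h_s_4) = 1
  [-7/15, 4/5, -4/15] . (h_s_2, h_s_3, h_s_4) = 1
  [-1/5, -1/5, 4/5] . (h_s_2, h_s_3, h_s_4) = 1

Solving yields:
  h_s_2 = 1195/193
  h_s_3 = 1220/193
  h_s_4 = 845/193

Starting state is s_3, so the expected hitting time is h_s_3 = 1220/193.

Answer: 1220/193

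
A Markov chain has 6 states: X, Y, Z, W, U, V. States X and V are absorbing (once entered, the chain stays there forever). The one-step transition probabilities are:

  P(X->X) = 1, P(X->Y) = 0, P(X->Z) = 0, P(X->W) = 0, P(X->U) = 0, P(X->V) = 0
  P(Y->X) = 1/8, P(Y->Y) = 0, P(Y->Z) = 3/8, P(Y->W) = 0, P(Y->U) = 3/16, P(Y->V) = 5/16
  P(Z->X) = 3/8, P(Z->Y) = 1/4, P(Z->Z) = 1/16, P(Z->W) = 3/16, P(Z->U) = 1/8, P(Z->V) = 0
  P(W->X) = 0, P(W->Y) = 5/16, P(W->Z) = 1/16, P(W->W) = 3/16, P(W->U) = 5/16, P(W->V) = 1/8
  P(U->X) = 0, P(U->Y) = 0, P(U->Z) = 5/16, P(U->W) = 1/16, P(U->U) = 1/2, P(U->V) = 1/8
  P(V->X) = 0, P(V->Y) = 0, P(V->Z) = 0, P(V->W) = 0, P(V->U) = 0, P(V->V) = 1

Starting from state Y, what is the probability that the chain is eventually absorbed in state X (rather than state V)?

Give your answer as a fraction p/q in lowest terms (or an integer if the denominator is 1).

Let a_i = P(absorbed in X | start in state i).
Boundary conditions: a_X = 1, a_V = 0.
For each transient state i, a_i = sum_j P(i->j) * a_j:
  a_Y = 1/8*a_X + 0*a_Y + 3/8*a_Z + 0*a_W + 3/16*a_U + 5/16*a_V
  a_Z = 3/8*a_X + 1/4*a_Y + 1/16*a_Z + 3/16*a_W + 1/8*a_U + 0*a_V
  a_W = 0*a_X + 5/16*a_Y + 1/16*a_Z + 3/16*a_W + 5/16*a_U + 1/8*a_V
  a_U = 0*a_X + 0*a_Y + 5/16*a_Z + 1/16*a_W + 1/2*a_U + 1/8*a_V

Substituting a_X = 1 and a_V = 0, rearrange to (I - Q) a = r where r[i] = P(i -> X):
  [1, -3/8, 0, -3/16] . (a_Y, a_Z, a_W, a_U) = 1/8
  [-1/4, 15/16, -3/16, -1/8] . (a_Y, a_Z, a_W, a_U) = 3/8
  [-5/16, -1/16, 13/16, -5/16] . (a_Y, a_Z, a_W, a_U) = 0
  [0, -5/16, -1/16, 1/2] . (a_Y, a_Z, a_W, a_U) = 0

Solving yields:
  a_Y = 1210/2611
  a_Z = 5233/7833
  a_W = 3211/7833
  a_U = 1224/2611

Starting state is Y, so the absorption probability is a_Y = 1210/2611.

Answer: 1210/2611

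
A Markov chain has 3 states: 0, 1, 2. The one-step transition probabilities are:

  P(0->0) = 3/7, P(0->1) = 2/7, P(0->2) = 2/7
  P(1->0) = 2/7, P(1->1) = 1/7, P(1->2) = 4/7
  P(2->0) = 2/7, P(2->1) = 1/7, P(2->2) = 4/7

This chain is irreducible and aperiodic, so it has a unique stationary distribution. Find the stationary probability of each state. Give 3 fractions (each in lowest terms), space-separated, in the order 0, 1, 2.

Answer: 1/3 4/21 10/21

Derivation:
The stationary distribution satisfies pi = pi * P, i.e.:
  pi_0 = 3/7*pi_0 + 2/7*pi_1 + 2/7*pi_2
  pi_1 = 2/7*pi_0 + 1/7*pi_1 + 1/7*pi_2
  pi_2 = 2/7*pi_0 + 4/7*pi_1 + 4/7*pi_2
with normalization: pi_0 + pi_1 + pi_2 = 1.

Using the first 2 balance equations plus normalization, the linear system A*pi = b is:
  [-4/7, 2/7, 2/7] . pi = 0
  [2/7, -6/7, 1/7] . pi = 0
  [1, 1, 1] . pi = 1

Solving yields:
  pi_0 = 1/3
  pi_1 = 4/21
  pi_2 = 10/21

Verification (pi * P):
  1/3*3/7 + 4/21*2/7 + 10/21*2/7 = 1/3 = pi_0  (ok)
  1/3*2/7 + 4/21*1/7 + 10/21*1/7 = 4/21 = pi_1  (ok)
  1/3*2/7 + 4/21*4/7 + 10/21*4/7 = 10/21 = pi_2  (ok)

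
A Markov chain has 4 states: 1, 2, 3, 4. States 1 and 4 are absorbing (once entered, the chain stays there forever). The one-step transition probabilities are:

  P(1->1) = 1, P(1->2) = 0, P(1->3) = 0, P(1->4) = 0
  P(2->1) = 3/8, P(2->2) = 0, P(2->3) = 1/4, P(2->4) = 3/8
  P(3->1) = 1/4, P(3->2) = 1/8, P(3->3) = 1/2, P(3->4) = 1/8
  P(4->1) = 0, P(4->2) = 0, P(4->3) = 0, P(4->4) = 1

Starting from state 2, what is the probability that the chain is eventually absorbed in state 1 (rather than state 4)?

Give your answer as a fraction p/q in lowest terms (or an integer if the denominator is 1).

Let a_i = P(absorbed in 1 | start in state i).
Boundary conditions: a_1 = 1, a_4 = 0.
For each transient state i, a_i = sum_j P(i->j) * a_j:
  a_2 = 3/8*a_1 + 0*a_2 + 1/4*a_3 + 3/8*a_4
  a_3 = 1/4*a_1 + 1/8*a_2 + 1/2*a_3 + 1/8*a_4

Substituting a_1 = 1 and a_4 = 0, rearrange to (I - Q) a = r where r[i] = P(i -> 1):
  [1, -1/4] . (a_2, a_3) = 3/8
  [-1/8, 1/2] . (a_2, a_3) = 1/4

Solving yields:
  a_2 = 8/15
  a_3 = 19/30

Starting state is 2, so the absorption probability is a_2 = 8/15.

Answer: 8/15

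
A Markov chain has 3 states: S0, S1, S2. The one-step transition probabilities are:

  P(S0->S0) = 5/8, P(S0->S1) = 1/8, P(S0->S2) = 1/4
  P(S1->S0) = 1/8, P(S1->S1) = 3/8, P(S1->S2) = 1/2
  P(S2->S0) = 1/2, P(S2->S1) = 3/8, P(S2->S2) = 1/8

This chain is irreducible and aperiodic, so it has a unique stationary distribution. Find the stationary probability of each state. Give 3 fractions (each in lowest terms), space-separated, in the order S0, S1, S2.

The stationary distribution satisfies pi = pi * P, i.e.:
  pi_S0 = 5/8*pi_S0 + 1/8*pi_S1 + 1/2*pi_S2
  pi_S1 = 1/8*pi_S0 + 3/8*pi_S1 + 3/8*pi_S2
  pi_S2 = 1/4*pi_S0 + 1/2*pi_S1 + 1/8*pi_S2
with normalization: pi_S0 + pi_S1 + pi_S2 = 1.

Using the first 2 balance equations plus normalization, the linear system A*pi = b is:
  [-3/8, 1/8, 1/2] . pi = 0
  [1/8, -5/8, 3/8] . pi = 0
  [1, 1, 1] . pi = 1

Solving yields:
  pi_S0 = 23/50
  pi_S1 = 13/50
  pi_S2 = 7/25

Verification (pi * P):
  23/50*5/8 + 13/50*1/8 + 7/25*1/2 = 23/50 = pi_S0  (ok)
  23/50*1/8 + 13/50*3/8 + 7/25*3/8 = 13/50 = pi_S1  (ok)
  23/50*1/4 + 13/50*1/2 + 7/25*1/8 = 7/25 = pi_S2  (ok)

Answer: 23/50 13/50 7/25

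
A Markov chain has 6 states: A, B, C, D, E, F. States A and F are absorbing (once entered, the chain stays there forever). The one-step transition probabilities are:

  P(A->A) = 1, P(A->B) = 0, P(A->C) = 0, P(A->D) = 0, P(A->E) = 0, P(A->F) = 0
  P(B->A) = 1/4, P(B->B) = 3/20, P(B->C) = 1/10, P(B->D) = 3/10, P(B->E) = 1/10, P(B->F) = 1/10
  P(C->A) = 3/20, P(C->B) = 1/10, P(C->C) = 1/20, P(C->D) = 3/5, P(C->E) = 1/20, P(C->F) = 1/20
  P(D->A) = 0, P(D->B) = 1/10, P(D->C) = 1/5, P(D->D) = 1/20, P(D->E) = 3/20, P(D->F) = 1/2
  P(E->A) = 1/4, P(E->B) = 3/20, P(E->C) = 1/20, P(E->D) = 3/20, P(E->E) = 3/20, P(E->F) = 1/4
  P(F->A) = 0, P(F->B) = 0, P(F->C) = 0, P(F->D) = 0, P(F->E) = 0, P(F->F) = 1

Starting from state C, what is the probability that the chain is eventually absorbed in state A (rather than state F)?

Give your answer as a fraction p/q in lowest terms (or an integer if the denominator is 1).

Let a_i = P(absorbed in A | start in state i).
Boundary conditions: a_A = 1, a_F = 0.
For each transient state i, a_i = sum_j P(i->j) * a_j:
  a_B = 1/4*a_A + 3/20*a_B + 1/10*a_C + 3/10*a_D + 1/10*a_E + 1/10*a_F
  a_C = 3/20*a_A + 1/10*a_B + 1/20*a_C + 3/5*a_D + 1/20*a_E + 1/20*a_F
  a_D = 0*a_A + 1/10*a_B + 1/5*a_C + 1/20*a_D + 3/20*a_E + 1/2*a_F
  a_E = 1/4*a_A + 3/20*a_B + 1/20*a_C + 3/20*a_D + 3/20*a_E + 1/4*a_F

Substituting a_A = 1 and a_F = 0, rearrange to (I - Q) a = r where r[i] = P(i -> A):
  [17/20, -1/10, -3/10, -1/10] . (a_B, a_C, a_D, a_E) = 1/4
  [-1/10, 19/20, -3/5, -1/20] . (a_B, a_C, a_D, a_E) = 3/20
  [-1/10, -1/5, 19/20, -3/20] . (a_B, a_C, a_D, a_E) = 0
  [-3/20, -1/20, -3/20, 17/20] . (a_B, a_C, a_D, a_E) = 1/4

Solving yields:
  a_B = 34273/75905
  a_C = 26312/75905
  a_D = 751/3995
  a_E = 32439/75905

Starting state is C, so the absorption probability is a_C = 26312/75905.

Answer: 26312/75905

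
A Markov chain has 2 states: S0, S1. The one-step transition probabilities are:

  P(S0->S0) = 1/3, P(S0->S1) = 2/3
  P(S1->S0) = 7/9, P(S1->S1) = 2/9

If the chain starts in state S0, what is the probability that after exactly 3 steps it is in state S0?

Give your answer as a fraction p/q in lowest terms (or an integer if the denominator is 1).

Computing P^3 by repeated multiplication:
P^1 =
  S0: [1/3, 2/3]
  S1: [7/9, 2/9]
P^2 =
  S0: [17/27, 10/27]
  S1: [35/81, 46/81]
P^3 =
  S0: [121/243, 122/243]
  S1: [427/729, 302/729]

(P^3)[S0 -> S0] = 121/243

Answer: 121/243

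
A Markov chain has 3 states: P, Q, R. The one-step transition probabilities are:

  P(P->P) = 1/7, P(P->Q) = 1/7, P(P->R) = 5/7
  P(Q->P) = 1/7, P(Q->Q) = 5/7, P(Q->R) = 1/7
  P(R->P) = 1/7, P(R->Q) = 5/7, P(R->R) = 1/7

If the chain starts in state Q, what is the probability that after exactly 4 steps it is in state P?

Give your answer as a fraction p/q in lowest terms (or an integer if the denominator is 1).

Answer: 1/7

Derivation:
Computing P^4 by repeated multiplication:
P^1 =
  P: [1/7, 1/7, 5/7]
  Q: [1/7, 5/7, 1/7]
  R: [1/7, 5/7, 1/7]
P^2 =
  P: [1/7, 31/49, 11/49]
  Q: [1/7, 31/49, 11/49]
  R: [1/7, 31/49, 11/49]
P^3 =
  P: [1/7, 31/49, 11/49]
  Q: [1/7, 31/49, 11/49]
  R: [1/7, 31/49, 11/49]
P^4 =
  P: [1/7, 31/49, 11/49]
  Q: [1/7, 31/49, 11/49]
  R: [1/7, 31/49, 11/49]

(P^4)[Q -> P] = 1/7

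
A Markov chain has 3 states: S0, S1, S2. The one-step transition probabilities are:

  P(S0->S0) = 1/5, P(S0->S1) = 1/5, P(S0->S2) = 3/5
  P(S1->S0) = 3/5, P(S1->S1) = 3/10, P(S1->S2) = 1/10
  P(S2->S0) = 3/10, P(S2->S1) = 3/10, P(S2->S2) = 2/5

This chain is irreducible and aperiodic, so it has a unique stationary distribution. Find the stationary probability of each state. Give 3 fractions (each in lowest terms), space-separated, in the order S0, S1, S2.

The stationary distribution satisfies pi = pi * P, i.e.:
  pi_S0 = 1/5*pi_S0 + 3/5*pi_S1 + 3/10*pi_S2
  pi_S1 = 1/5*pi_S0 + 3/10*pi_S1 + 3/10*pi_S2
  pi_S2 = 3/5*pi_S0 + 1/10*pi_S1 + 2/5*pi_S2
with normalization: pi_S0 + pi_S1 + pi_S2 = 1.

Using the first 2 balance equations plus normalization, the linear system A*pi = b is:
  [-4/5, 3/5, 3/10] . pi = 0
  [1/5, -7/10, 3/10] . pi = 0
  [1, 1, 1] . pi = 1

Solving yields:
  pi_S0 = 39/113
  pi_S1 = 30/113
  pi_S2 = 44/113

Verification (pi * P):
  39/113*1/5 + 30/113*3/5 + 44/113*3/10 = 39/113 = pi_S0  (ok)
  39/113*1/5 + 30/113*3/10 + 44/113*3/10 = 30/113 = pi_S1  (ok)
  39/113*3/5 + 30/113*1/10 + 44/113*2/5 = 44/113 = pi_S2  (ok)

Answer: 39/113 30/113 44/113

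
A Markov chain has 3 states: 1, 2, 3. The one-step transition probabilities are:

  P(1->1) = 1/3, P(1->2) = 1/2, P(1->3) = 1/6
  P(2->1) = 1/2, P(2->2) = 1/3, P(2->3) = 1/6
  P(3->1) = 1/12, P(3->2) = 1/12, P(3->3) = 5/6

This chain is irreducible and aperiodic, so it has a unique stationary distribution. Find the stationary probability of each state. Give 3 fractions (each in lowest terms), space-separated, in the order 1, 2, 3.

The stationary distribution satisfies pi = pi * P, i.e.:
  pi_1 = 1/3*pi_1 + 1/2*pi_2 + 1/12*pi_3
  pi_2 = 1/2*pi_1 + 1/3*pi_2 + 1/12*pi_3
  pi_3 = 1/6*pi_1 + 1/6*pi_2 + 5/6*pi_3
with normalization: pi_1 + pi_2 + pi_3 = 1.

Using the first 2 balance equations plus normalization, the linear system A*pi = b is:
  [-2/3, 1/2, 1/12] . pi = 0
  [1/2, -2/3, 1/12] . pi = 0
  [1, 1, 1] . pi = 1

Solving yields:
  pi_1 = 1/4
  pi_2 = 1/4
  pi_3 = 1/2

Verification (pi * P):
  1/4*1/3 + 1/4*1/2 + 1/2*1/12 = 1/4 = pi_1  (ok)
  1/4*1/2 + 1/4*1/3 + 1/2*1/12 = 1/4 = pi_2  (ok)
  1/4*1/6 + 1/4*1/6 + 1/2*5/6 = 1/2 = pi_3  (ok)

Answer: 1/4 1/4 1/2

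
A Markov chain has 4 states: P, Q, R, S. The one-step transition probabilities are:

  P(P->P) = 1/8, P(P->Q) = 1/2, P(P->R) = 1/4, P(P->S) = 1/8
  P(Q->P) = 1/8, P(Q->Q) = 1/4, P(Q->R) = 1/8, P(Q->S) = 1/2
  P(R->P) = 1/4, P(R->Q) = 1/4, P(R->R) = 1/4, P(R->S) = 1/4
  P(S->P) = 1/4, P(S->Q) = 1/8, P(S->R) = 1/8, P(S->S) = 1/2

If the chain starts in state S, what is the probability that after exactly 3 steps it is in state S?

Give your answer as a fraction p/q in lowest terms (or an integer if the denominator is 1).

Answer: 195/512

Derivation:
Computing P^3 by repeated multiplication:
P^1 =
  P: [1/8, 1/2, 1/4, 1/8]
  Q: [1/8, 1/4, 1/8, 1/2]
  R: [1/4, 1/4, 1/4, 1/4]
  S: [1/4, 1/8, 1/8, 1/2]
P^2 =
  P: [11/64, 17/64, 11/64, 25/64]
  Q: [13/64, 7/32, 5/32, 27/64]
  R: [3/16, 9/32, 3/16, 11/32]
  S: [13/64, 1/4, 11/64, 3/8]
P^3 =
  P: [25/128, 125/512, 43/256, 201/512]
  Q: [101/512, 127/512, 87/512, 197/512]
  R: [49/256, 65/256, 11/64, 49/128]
  S: [99/512, 65/256, 11/64, 195/512]

(P^3)[S -> S] = 195/512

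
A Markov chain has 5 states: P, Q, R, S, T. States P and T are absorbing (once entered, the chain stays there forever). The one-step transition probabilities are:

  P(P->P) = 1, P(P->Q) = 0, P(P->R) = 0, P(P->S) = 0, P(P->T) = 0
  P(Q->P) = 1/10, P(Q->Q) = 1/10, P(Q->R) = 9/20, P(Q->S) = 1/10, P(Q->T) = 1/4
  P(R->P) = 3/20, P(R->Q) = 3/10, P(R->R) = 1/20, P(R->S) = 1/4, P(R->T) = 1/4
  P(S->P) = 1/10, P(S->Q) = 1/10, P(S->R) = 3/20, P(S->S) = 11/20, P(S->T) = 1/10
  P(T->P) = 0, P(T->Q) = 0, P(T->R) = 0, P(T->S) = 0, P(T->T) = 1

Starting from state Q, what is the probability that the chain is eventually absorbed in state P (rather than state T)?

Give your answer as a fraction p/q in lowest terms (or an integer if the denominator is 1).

Let a_i = P(absorbed in P | start in state i).
Boundary conditions: a_P = 1, a_T = 0.
For each transient state i, a_i = sum_j P(i->j) * a_j:
  a_Q = 1/10*a_P + 1/10*a_Q + 9/20*a_R + 1/10*a_S + 1/4*a_T
  a_R = 3/20*a_P + 3/10*a_Q + 1/20*a_R + 1/4*a_S + 1/4*a_T
  a_S = 1/10*a_P + 1/10*a_Q + 3/20*a_R + 11/20*a_S + 1/10*a_T

Substituting a_P = 1 and a_T = 0, rearrange to (I - Q) a = r where r[i] = P(i -> P):
  [9/10, -9/20, -1/10] . (a_Q, a_R, a_S) = 1/10
  [-3/10, 19/20, -1/4] . (a_Q, a_R, a_S) = 3/20
  [-1/10, -3/20, 9/20] . (a_Q, a_R, a_S) = 1/10

Solving yields:
  a_Q = 739/2120
  a_R = 403/1060
  a_S = 113/265

Starting state is Q, so the absorption probability is a_Q = 739/2120.

Answer: 739/2120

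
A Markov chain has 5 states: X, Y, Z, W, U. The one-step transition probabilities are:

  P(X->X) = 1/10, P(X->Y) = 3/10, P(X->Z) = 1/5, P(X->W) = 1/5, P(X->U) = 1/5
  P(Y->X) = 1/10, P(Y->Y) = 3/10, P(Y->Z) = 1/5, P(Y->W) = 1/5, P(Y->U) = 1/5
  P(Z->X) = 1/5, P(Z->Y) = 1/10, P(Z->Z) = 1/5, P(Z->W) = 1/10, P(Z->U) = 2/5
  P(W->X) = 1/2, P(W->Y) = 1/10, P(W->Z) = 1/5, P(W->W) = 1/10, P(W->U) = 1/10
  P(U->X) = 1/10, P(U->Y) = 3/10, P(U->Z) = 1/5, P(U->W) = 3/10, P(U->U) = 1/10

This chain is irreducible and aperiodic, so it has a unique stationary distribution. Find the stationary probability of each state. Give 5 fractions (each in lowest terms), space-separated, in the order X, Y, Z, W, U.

The stationary distribution satisfies pi = pi * P, i.e.:
  pi_X = 1/10*pi_X + 1/10*pi_Y + 1/5*pi_Z + 1/2*pi_W + 1/10*pi_U
  pi_Y = 3/10*pi_X + 3/10*pi_Y + 1/10*pi_Z + 1/10*pi_W + 3/10*pi_U
  pi_Z = 1/5*pi_X + 1/5*pi_Y + 1/5*pi_Z + 1/5*pi_W + 1/5*pi_U
  pi_W = 1/5*pi_X + 1/5*pi_Y + 1/10*pi_Z + 1/10*pi_W + 3/10*pi_U
  pi_U = 1/5*pi_X + 1/5*pi_Y + 2/5*pi_Z + 1/10*pi_W + 1/10*pi_U
with normalization: pi_X + pi_Y + pi_Z + pi_W + pi_U = 1.

Using the first 4 balance equations plus normalization, the linear system A*pi = b is:
  [-9/10, 1/10, 1/5, 1/2, 1/10] . pi = 0
  [3/10, -7/10, 1/10, 1/10, 3/10] . pi = 0
  [1/5, 1/5, -4/5, 1/5, 1/5] . pi = 0
  [1/5, 1/5, 1/10, -9/10, 3/10] . pi = 0
  [1, 1, 1, 1, 1] . pi = 1

Solving yields:
  pi_X = 294/1525
  pi_Y = 341/1525
  pi_Z = 1/5
  pi_W = 111/610
  pi_U = 123/610

Verification (pi * P):
  294/1525*1/10 + 341/1525*1/10 + 1/5*1/5 + 111/610*1/2 + 123/610*1/10 = 294/1525 = pi_X  (ok)
  294/1525*3/10 + 341/1525*3/10 + 1/5*1/10 + 111/610*1/10 + 123/610*3/10 = 341/1525 = pi_Y  (ok)
  294/1525*1/5 + 341/1525*1/5 + 1/5*1/5 + 111/610*1/5 + 123/610*1/5 = 1/5 = pi_Z  (ok)
  294/1525*1/5 + 341/1525*1/5 + 1/5*1/10 + 111/610*1/10 + 123/610*3/10 = 111/610 = pi_W  (ok)
  294/1525*1/5 + 341/1525*1/5 + 1/5*2/5 + 111/610*1/10 + 123/610*1/10 = 123/610 = pi_U  (ok)

Answer: 294/1525 341/1525 1/5 111/610 123/610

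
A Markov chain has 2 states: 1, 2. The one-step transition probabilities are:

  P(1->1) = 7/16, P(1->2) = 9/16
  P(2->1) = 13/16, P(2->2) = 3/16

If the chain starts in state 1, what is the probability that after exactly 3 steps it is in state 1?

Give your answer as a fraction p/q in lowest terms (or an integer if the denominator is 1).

Computing P^3 by repeated multiplication:
P^1 =
  1: [7/16, 9/16]
  2: [13/16, 3/16]
P^2 =
  1: [83/128, 45/128]
  2: [65/128, 63/128]
P^3 =
  1: [583/1024, 441/1024]
  2: [637/1024, 387/1024]

(P^3)[1 -> 1] = 583/1024

Answer: 583/1024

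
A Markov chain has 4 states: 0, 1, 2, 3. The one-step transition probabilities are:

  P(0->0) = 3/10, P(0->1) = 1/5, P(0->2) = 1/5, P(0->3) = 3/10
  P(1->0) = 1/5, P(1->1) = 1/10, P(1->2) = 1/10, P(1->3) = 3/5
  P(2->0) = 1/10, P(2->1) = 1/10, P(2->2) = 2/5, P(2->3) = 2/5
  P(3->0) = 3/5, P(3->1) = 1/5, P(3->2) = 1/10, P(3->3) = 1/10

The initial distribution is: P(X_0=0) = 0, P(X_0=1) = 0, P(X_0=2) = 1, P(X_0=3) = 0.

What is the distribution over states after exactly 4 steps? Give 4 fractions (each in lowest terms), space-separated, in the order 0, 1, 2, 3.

Answer: 841/2500 409/2500 483/2500 767/2500

Derivation:
Propagating the distribution step by step (d_{t+1} = d_t * P):
d_0 = (0=0, 1=0, 2=1, 3=0)
  d_1[0] = 0*3/10 + 0*1/5 + 1*1/10 + 0*3/5 = 1/10
  d_1[1] = 0*1/5 + 0*1/10 + 1*1/10 + 0*1/5 = 1/10
  d_1[2] = 0*1/5 + 0*1/10 + 1*2/5 + 0*1/10 = 2/5
  d_1[3] = 0*3/10 + 0*3/5 + 1*2/5 + 0*1/10 = 2/5
d_1 = (0=1/10, 1=1/10, 2=2/5, 3=2/5)
  d_2[0] = 1/10*3/10 + 1/10*1/5 + 2/5*1/10 + 2/5*3/5 = 33/100
  d_2[1] = 1/10*1/5 + 1/10*1/10 + 2/5*1/10 + 2/5*1/5 = 3/20
  d_2[2] = 1/10*1/5 + 1/10*1/10 + 2/5*2/5 + 2/5*1/10 = 23/100
  d_2[3] = 1/10*3/10 + 1/10*3/5 + 2/5*2/5 + 2/5*1/10 = 29/100
d_2 = (0=33/100, 1=3/20, 2=23/100, 3=29/100)
  d_3[0] = 33/100*3/10 + 3/20*1/5 + 23/100*1/10 + 29/100*3/5 = 163/500
  d_3[1] = 33/100*1/5 + 3/20*1/10 + 23/100*1/10 + 29/100*1/5 = 81/500
  d_3[2] = 33/100*1/5 + 3/20*1/10 + 23/100*2/5 + 29/100*1/10 = 101/500
  d_3[3] = 33/100*3/10 + 3/20*3/5 + 23/100*2/5 + 29/100*1/10 = 31/100
d_3 = (0=163/500, 1=81/500, 2=101/500, 3=31/100)
  d_4[0] = 163/500*3/10 + 81/500*1/5 + 101/500*1/10 + 31/100*3/5 = 841/2500
  d_4[1] = 163/500*1/5 + 81/500*1/10 + 101/500*1/10 + 31/100*1/5 = 409/2500
  d_4[2] = 163/500*1/5 + 81/500*1/10 + 101/500*2/5 + 31/100*1/10 = 483/2500
  d_4[3] = 163/500*3/10 + 81/500*3/5 + 101/500*2/5 + 31/100*1/10 = 767/2500
d_4 = (0=841/2500, 1=409/2500, 2=483/2500, 3=767/2500)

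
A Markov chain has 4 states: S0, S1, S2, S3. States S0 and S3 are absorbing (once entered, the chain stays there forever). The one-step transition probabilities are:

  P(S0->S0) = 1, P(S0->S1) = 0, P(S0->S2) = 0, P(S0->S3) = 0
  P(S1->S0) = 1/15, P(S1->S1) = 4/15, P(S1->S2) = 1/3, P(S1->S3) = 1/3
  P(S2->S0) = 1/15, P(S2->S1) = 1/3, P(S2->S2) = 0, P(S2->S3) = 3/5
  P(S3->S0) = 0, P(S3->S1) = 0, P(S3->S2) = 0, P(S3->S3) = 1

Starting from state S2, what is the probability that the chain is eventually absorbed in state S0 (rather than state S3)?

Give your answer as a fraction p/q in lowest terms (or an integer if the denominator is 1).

Let a_i = P(absorbed in S0 | start in state i).
Boundary conditions: a_S0 = 1, a_S3 = 0.
For each transient state i, a_i = sum_j P(i->j) * a_j:
  a_S1 = 1/15*a_S0 + 4/15*a_S1 + 1/3*a_S2 + 1/3*a_S3
  a_S2 = 1/15*a_S0 + 1/3*a_S1 + 0*a_S2 + 3/5*a_S3

Substituting a_S0 = 1 and a_S3 = 0, rearrange to (I - Q) a = r where r[i] = P(i -> S0):
  [11/15, -1/3] . (a_S1, a_S2) = 1/15
  [-1/3, 1] . (a_S1, a_S2) = 1/15

Solving yields:
  a_S1 = 1/7
  a_S2 = 4/35

Starting state is S2, so the absorption probability is a_S2 = 4/35.

Answer: 4/35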